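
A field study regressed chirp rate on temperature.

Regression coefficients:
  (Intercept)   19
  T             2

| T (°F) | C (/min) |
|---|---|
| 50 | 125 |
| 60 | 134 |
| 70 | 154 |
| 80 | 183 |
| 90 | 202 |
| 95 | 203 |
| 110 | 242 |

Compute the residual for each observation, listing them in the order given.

T=50: ŷ = 19 + 2·50 = 119; e = 125 − 119 = 6
T=60: ŷ = 19 + 2·60 = 139; e = 134 − 139 = -5
T=70: ŷ = 19 + 2·70 = 159; e = 154 − 159 = -5
T=80: ŷ = 19 + 2·80 = 179; e = 183 − 179 = 4
T=90: ŷ = 19 + 2·90 = 199; e = 202 − 199 = 3
T=95: ŷ = 19 + 2·95 = 209; e = 203 − 209 = -6
T=110: ŷ = 19 + 2·110 = 239; e = 242 − 239 = 3

6, -5, -5, 4, 3, -6, 3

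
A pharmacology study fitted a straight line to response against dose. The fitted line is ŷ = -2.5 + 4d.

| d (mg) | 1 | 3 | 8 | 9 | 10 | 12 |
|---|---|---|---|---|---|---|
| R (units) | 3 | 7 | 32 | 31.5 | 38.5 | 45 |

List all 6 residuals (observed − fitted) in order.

1.5, -2.5, 2.5, -2, 1, -0.5

d=1: ŷ = -2.5 + 4·1 = 1.5; e = 3 − 1.5 = 1.5
d=3: ŷ = -2.5 + 4·3 = 9.5; e = 7 − 9.5 = -2.5
d=8: ŷ = -2.5 + 4·8 = 29.5; e = 32 − 29.5 = 2.5
d=9: ŷ = -2.5 + 4·9 = 33.5; e = 31.5 − 33.5 = -2
d=10: ŷ = -2.5 + 4·10 = 37.5; e = 38.5 − 37.5 = 1
d=12: ŷ = -2.5 + 4·12 = 45.5; e = 45 − 45.5 = -0.5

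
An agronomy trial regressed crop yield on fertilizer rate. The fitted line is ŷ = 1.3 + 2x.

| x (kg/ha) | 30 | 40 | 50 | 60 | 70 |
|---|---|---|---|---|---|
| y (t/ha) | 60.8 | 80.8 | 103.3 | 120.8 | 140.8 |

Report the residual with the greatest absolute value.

e = 2

x=30: ŷ = 1.3 + 2·30 = 61.3; e = 60.8 − 61.3 = -0.5
x=40: ŷ = 1.3 + 2·40 = 81.3; e = 80.8 − 81.3 = -0.5
x=50: ŷ = 1.3 + 2·50 = 101.3; e = 103.3 − 101.3 = 2
x=60: ŷ = 1.3 + 2·60 = 121.3; e = 120.8 − 121.3 = -0.5
x=70: ŷ = 1.3 + 2·70 = 141.3; e = 140.8 − 141.3 = -0.5
Largest |e| is 2 at x = 50, residual 2.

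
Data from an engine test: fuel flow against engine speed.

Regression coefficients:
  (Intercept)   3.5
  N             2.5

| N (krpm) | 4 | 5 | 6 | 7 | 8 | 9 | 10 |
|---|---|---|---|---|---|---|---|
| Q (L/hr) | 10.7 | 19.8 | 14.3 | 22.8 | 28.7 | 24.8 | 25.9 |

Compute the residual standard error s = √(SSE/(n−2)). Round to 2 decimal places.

N=4: Q̂ = 3.5 + 2.5·4 = 13.5; r = 10.7 − 13.5 = -2.8
N=5: Q̂ = 3.5 + 2.5·5 = 16; r = 19.8 − 16 = 3.8
N=6: Q̂ = 3.5 + 2.5·6 = 18.5; r = 14.3 − 18.5 = -4.2
N=7: Q̂ = 3.5 + 2.5·7 = 21; r = 22.8 − 21 = 1.8
N=8: Q̂ = 3.5 + 2.5·8 = 23.5; r = 28.7 − 23.5 = 5.2
N=9: Q̂ = 3.5 + 2.5·9 = 26; r = 24.8 − 26 = -1.2
N=10: Q̂ = 3.5 + 2.5·10 = 28.5; r = 25.9 − 28.5 = -2.6
SSE = 7.84 + 14.44 + 17.64 + 3.24 + 27.04 + 1.44 + 6.76 = 78.4
s = √(78.4/5) = √15.68 ≈ 3.96

s = 3.96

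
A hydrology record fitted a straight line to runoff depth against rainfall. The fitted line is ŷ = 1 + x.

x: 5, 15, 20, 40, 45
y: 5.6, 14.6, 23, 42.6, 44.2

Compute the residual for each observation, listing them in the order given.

x=5: ŷ = 1 + 5 = 6; e = 5.6 − 6 = -0.4
x=15: ŷ = 1 + 15 = 16; e = 14.6 − 16 = -1.4
x=20: ŷ = 1 + 20 = 21; e = 23 − 21 = 2
x=40: ŷ = 1 + 40 = 41; e = 42.6 − 41 = 1.6
x=45: ŷ = 1 + 45 = 46; e = 44.2 − 46 = -1.8

-0.4, -1.4, 2, 1.6, -1.8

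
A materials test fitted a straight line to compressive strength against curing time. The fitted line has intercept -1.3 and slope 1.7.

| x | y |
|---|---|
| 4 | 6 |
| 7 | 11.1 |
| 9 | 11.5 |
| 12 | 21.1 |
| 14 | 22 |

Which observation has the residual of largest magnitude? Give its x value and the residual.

x=4: ŷ = -1.3 + 1.7·4 = 5.5; r = 6 − 5.5 = 0.5
x=7: ŷ = -1.3 + 1.7·7 = 10.6; r = 11.1 − 10.6 = 0.5
x=9: ŷ = -1.3 + 1.7·9 = 14; r = 11.5 − 14 = -2.5
x=12: ŷ = -1.3 + 1.7·12 = 19.1; r = 21.1 − 19.1 = 2
x=14: ŷ = -1.3 + 1.7·14 = 22.5; r = 22 − 22.5 = -0.5
Largest |r| is 2.5 at x = 9, residual -2.5.

x = 9, r = -2.5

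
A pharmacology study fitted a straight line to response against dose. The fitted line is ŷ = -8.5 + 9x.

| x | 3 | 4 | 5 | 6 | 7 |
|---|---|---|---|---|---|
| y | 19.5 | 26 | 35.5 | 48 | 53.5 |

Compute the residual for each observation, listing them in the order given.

1, -1.5, -1, 2.5, -1

x=3: ŷ = -8.5 + 9·3 = 18.5; e = 19.5 − 18.5 = 1
x=4: ŷ = -8.5 + 9·4 = 27.5; e = 26 − 27.5 = -1.5
x=5: ŷ = -8.5 + 9·5 = 36.5; e = 35.5 − 36.5 = -1
x=6: ŷ = -8.5 + 9·6 = 45.5; e = 48 − 45.5 = 2.5
x=7: ŷ = -8.5 + 9·7 = 54.5; e = 53.5 − 54.5 = -1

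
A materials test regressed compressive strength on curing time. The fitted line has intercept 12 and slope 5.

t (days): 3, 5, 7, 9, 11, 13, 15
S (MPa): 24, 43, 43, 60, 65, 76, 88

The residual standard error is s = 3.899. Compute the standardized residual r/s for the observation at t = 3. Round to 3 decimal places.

-0.769

ŷ = 12 + 5·3 = 27
r = 24 − 27 = -3
r/s = -3 / 3.899 = -0.769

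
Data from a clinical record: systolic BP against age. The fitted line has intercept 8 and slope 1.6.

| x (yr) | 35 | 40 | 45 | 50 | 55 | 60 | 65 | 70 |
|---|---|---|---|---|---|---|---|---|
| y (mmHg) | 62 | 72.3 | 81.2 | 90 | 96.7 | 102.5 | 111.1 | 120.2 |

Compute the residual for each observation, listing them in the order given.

x=35: ŷ = 8 + 1.6·35 = 64; e = 62 − 64 = -2
x=40: ŷ = 8 + 1.6·40 = 72; e = 72.3 − 72 = 0.3
x=45: ŷ = 8 + 1.6·45 = 80; e = 81.2 − 80 = 1.2
x=50: ŷ = 8 + 1.6·50 = 88; e = 90 − 88 = 2
x=55: ŷ = 8 + 1.6·55 = 96; e = 96.7 − 96 = 0.7
x=60: ŷ = 8 + 1.6·60 = 104; e = 102.5 − 104 = -1.5
x=65: ŷ = 8 + 1.6·65 = 112; e = 111.1 − 112 = -0.9
x=70: ŷ = 8 + 1.6·70 = 120; e = 120.2 − 120 = 0.2

-2, 0.3, 1.2, 2, 0.7, -1.5, -0.9, 0.2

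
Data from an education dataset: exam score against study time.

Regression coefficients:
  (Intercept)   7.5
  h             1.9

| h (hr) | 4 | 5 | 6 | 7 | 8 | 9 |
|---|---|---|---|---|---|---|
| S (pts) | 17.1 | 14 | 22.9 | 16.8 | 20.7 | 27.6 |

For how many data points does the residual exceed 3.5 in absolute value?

h=4: Ŝ = 7.5 + 1.9·4 = 15.1; r = 17.1 − 15.1 = 2
h=5: Ŝ = 7.5 + 1.9·5 = 17; r = 14 − 17 = -3
h=6: Ŝ = 7.5 + 1.9·6 = 18.9; r = 22.9 − 18.9 = 4
h=7: Ŝ = 7.5 + 1.9·7 = 20.8; r = 16.8 − 20.8 = -4
h=8: Ŝ = 7.5 + 1.9·8 = 22.7; r = 20.7 − 22.7 = -2
h=9: Ŝ = 7.5 + 1.9·9 = 24.6; r = 27.6 − 24.6 = 3
|r| > 3.5: h=6 (|r|=4), h=7 (|r|=4) → 2

2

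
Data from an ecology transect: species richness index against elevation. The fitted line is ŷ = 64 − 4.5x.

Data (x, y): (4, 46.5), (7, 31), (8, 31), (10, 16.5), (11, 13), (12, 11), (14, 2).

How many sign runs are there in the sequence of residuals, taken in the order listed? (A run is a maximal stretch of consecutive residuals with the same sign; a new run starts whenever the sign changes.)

5 runs

x=4: ŷ = 64 − 4.5·4 = 46; r = 46.5 − 46 = 0.5
x=7: ŷ = 64 − 4.5·7 = 32.5; r = 31 − 32.5 = -1.5
x=8: ŷ = 64 − 4.5·8 = 28; r = 31 − 28 = 3
x=10: ŷ = 64 − 4.5·10 = 19; r = 16.5 − 19 = -2.5
x=11: ŷ = 64 − 4.5·11 = 14.5; r = 13 − 14.5 = -1.5
x=12: ŷ = 64 − 4.5·12 = 10; r = 11 − 10 = 1
x=14: ŷ = 64 − 4.5·14 = 1; r = 2 − 1 = 1
Signs: + − + − − + +
Runs: +×1, −×1, +×1, −×2, +×2 → 5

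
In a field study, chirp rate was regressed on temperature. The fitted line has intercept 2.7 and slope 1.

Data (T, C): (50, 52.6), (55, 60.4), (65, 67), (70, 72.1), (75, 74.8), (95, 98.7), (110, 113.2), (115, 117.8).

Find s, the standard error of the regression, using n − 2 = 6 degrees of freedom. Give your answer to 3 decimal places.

s = 1.723

T=50: ŷ = 2.7 + 50 = 52.7; e = 52.6 − 52.7 = -0.1
T=55: ŷ = 2.7 + 55 = 57.7; e = 60.4 − 57.7 = 2.7
T=65: ŷ = 2.7 + 65 = 67.7; e = 67 − 67.7 = -0.7
T=70: ŷ = 2.7 + 70 = 72.7; e = 72.1 − 72.7 = -0.6
T=75: ŷ = 2.7 + 75 = 77.7; e = 74.8 − 77.7 = -2.9
T=95: ŷ = 2.7 + 95 = 97.7; e = 98.7 − 97.7 = 1
T=110: ŷ = 2.7 + 110 = 112.7; e = 113.2 − 112.7 = 0.5
T=115: ŷ = 2.7 + 115 = 117.7; e = 117.8 − 117.7 = 0.1
SSE = 0.01 + 7.29 + 0.49 + 0.36 + 8.41 + 1 + 0.25 + 0.01 = 17.82
s = √(17.82/6) = √2.97 ≈ 1.723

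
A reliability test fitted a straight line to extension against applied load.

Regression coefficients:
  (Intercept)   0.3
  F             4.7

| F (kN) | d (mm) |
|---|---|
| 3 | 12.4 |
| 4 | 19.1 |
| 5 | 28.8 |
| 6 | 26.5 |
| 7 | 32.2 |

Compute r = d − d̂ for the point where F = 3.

r = -2

d̂ = 0.3 + 4.7·3 = 14.4
r = 12.4 − 14.4 = -2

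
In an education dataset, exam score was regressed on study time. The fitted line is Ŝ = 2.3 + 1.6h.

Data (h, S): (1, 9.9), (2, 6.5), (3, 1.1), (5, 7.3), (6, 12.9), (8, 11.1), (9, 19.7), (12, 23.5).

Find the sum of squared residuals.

SSE = 112

h=1: Ŝ = 2.3 + 1.6·1 = 3.9; e = 9.9 − 3.9 = 6
h=2: Ŝ = 2.3 + 1.6·2 = 5.5; e = 6.5 − 5.5 = 1
h=3: Ŝ = 2.3 + 1.6·3 = 7.1; e = 1.1 − 7.1 = -6
h=5: Ŝ = 2.3 + 1.6·5 = 10.3; e = 7.3 − 10.3 = -3
h=6: Ŝ = 2.3 + 1.6·6 = 11.9; e = 12.9 − 11.9 = 1
h=8: Ŝ = 2.3 + 1.6·8 = 15.1; e = 11.1 − 15.1 = -4
h=9: Ŝ = 2.3 + 1.6·9 = 16.7; e = 19.7 − 16.7 = 3
h=12: Ŝ = 2.3 + 1.6·12 = 21.5; e = 23.5 − 21.5 = 2
SSE = 36 + 1 + 36 + 9 + 1 + 16 + 9 + 4 = 112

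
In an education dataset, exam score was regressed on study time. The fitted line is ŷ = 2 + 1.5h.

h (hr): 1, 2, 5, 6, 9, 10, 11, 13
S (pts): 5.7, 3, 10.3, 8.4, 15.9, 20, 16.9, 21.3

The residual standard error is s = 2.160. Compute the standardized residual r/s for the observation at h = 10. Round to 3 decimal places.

1.389

ŷ = 2 + 1.5·10 = 17
r = 20 − 17 = 3
r/s = 3 / 2.160 = 1.389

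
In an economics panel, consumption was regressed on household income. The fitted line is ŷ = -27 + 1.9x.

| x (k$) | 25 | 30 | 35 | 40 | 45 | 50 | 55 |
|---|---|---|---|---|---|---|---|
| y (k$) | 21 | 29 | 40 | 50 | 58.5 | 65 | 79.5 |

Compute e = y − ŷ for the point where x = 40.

ŷ = -27 + 1.9·40 = 49
e = 50 − 49 = 1

e = 1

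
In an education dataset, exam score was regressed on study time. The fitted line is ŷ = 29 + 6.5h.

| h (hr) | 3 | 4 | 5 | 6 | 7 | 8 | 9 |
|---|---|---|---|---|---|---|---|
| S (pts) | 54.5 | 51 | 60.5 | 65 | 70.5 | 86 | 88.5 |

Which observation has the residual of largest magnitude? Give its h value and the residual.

h=3: ŷ = 29 + 6.5·3 = 48.5; e = 54.5 − 48.5 = 6
h=4: ŷ = 29 + 6.5·4 = 55; e = 51 − 55 = -4
h=5: ŷ = 29 + 6.5·5 = 61.5; e = 60.5 − 61.5 = -1
h=6: ŷ = 29 + 6.5·6 = 68; e = 65 − 68 = -3
h=7: ŷ = 29 + 6.5·7 = 74.5; e = 70.5 − 74.5 = -4
h=8: ŷ = 29 + 6.5·8 = 81; e = 86 − 81 = 5
h=9: ŷ = 29 + 6.5·9 = 87.5; e = 88.5 − 87.5 = 1
Largest |e| is 6 at h = 3, residual 6.

h = 3, e = 6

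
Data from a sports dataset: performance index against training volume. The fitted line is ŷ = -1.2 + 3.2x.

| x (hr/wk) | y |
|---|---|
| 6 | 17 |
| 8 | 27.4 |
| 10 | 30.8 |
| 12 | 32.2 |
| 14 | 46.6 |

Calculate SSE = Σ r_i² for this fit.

x=6: ŷ = -1.2 + 3.2·6 = 18; r = 17 − 18 = -1
x=8: ŷ = -1.2 + 3.2·8 = 24.4; r = 27.4 − 24.4 = 3
x=10: ŷ = -1.2 + 3.2·10 = 30.8; r = 30.8 − 30.8 = 0
x=12: ŷ = -1.2 + 3.2·12 = 37.2; r = 32.2 − 37.2 = -5
x=14: ŷ = -1.2 + 3.2·14 = 43.6; r = 46.6 − 43.6 = 3
SSE = 1 + 9 + 0 + 25 + 9 = 44

SSE = 44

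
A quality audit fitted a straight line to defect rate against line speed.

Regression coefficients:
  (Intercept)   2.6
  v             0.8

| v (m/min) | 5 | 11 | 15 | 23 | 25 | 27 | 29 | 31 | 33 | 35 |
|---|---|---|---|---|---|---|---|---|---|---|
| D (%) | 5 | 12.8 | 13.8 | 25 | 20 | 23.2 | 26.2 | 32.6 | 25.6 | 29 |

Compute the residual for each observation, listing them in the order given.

v=5: D̂ = 2.6 + 0.8·5 = 6.6; e = 5 − 6.6 = -1.6
v=11: D̂ = 2.6 + 0.8·11 = 11.4; e = 12.8 − 11.4 = 1.4
v=15: D̂ = 2.6 + 0.8·15 = 14.6; e = 13.8 − 14.6 = -0.8
v=23: D̂ = 2.6 + 0.8·23 = 21; e = 25 − 21 = 4
v=25: D̂ = 2.6 + 0.8·25 = 22.6; e = 20 − 22.6 = -2.6
v=27: D̂ = 2.6 + 0.8·27 = 24.2; e = 23.2 − 24.2 = -1
v=29: D̂ = 2.6 + 0.8·29 = 25.8; e = 26.2 − 25.8 = 0.4
v=31: D̂ = 2.6 + 0.8·31 = 27.4; e = 32.6 − 27.4 = 5.2
v=33: D̂ = 2.6 + 0.8·33 = 29; e = 25.6 − 29 = -3.4
v=35: D̂ = 2.6 + 0.8·35 = 30.6; e = 29 − 30.6 = -1.6

-1.6, 1.4, -0.8, 4, -2.6, -1, 0.4, 5.2, -3.4, -1.6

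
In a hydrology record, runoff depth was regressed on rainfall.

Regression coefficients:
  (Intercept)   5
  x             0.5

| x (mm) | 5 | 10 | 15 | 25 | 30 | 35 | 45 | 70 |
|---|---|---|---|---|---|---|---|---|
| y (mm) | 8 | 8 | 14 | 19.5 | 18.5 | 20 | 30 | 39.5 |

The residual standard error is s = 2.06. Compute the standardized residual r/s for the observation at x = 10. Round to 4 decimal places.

-0.9709

ŷ = 5 + 0.5·10 = 10
r = 8 − 10 = -2
r/s = -2 / 2.06 = -0.9709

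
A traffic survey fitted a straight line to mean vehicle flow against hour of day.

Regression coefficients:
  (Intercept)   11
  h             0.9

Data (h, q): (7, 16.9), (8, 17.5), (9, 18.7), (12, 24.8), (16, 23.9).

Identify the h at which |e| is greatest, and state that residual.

h=7: q̂ = 11 + 0.9·7 = 17.3; e = 16.9 − 17.3 = -0.4
h=8: q̂ = 11 + 0.9·8 = 18.2; e = 17.5 − 18.2 = -0.7
h=9: q̂ = 11 + 0.9·9 = 19.1; e = 18.7 − 19.1 = -0.4
h=12: q̂ = 11 + 0.9·12 = 21.8; e = 24.8 − 21.8 = 3
h=16: q̂ = 11 + 0.9·16 = 25.4; e = 23.9 − 25.4 = -1.5
Largest |e| is 3 at h = 12, residual 3.

h = 12, e = 3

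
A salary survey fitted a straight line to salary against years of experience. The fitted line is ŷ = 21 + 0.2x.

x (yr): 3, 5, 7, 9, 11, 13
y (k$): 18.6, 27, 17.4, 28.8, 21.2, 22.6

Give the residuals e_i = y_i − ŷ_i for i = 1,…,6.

-3, 5, -5, 6, -2, -1

x=3: ŷ = 21 + 0.2·3 = 21.6; e = 18.6 − 21.6 = -3
x=5: ŷ = 21 + 0.2·5 = 22; e = 27 − 22 = 5
x=7: ŷ = 21 + 0.2·7 = 22.4; e = 17.4 − 22.4 = -5
x=9: ŷ = 21 + 0.2·9 = 22.8; e = 28.8 − 22.8 = 6
x=11: ŷ = 21 + 0.2·11 = 23.2; e = 21.2 − 23.2 = -2
x=13: ŷ = 21 + 0.2·13 = 23.6; e = 22.6 − 23.6 = -1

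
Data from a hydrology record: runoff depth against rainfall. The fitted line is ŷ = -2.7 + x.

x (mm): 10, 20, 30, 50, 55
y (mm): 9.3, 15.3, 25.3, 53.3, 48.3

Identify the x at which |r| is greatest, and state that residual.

x = 50, r = 6

x=10: ŷ = -2.7 + 10 = 7.3; r = 9.3 − 7.3 = 2
x=20: ŷ = -2.7 + 20 = 17.3; r = 15.3 − 17.3 = -2
x=30: ŷ = -2.7 + 30 = 27.3; r = 25.3 − 27.3 = -2
x=50: ŷ = -2.7 + 50 = 47.3; r = 53.3 − 47.3 = 6
x=55: ŷ = -2.7 + 55 = 52.3; r = 48.3 − 52.3 = -4
Largest |r| is 6 at x = 50, residual 6.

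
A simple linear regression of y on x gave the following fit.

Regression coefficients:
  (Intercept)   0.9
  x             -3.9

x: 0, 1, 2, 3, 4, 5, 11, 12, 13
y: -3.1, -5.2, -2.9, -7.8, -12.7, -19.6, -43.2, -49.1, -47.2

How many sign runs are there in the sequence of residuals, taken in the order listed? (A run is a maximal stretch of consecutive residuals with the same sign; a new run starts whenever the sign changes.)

x=0: ŷ = 0.9 − 3.9·0 = 0.9; e = -3.1 − 0.9 = -4
x=1: ŷ = 0.9 − 3.9·1 = -3; e = -5.2 − (-3) = -2.2
x=2: ŷ = 0.9 − 3.9·2 = -6.9; e = -2.9 − (-6.9) = 4
x=3: ŷ = 0.9 − 3.9·3 = -10.8; e = -7.8 − (-10.8) = 3
x=4: ŷ = 0.9 − 3.9·4 = -14.7; e = -12.7 − (-14.7) = 2
x=5: ŷ = 0.9 − 3.9·5 = -18.6; e = -19.6 − (-18.6) = -1
x=11: ŷ = 0.9 − 3.9·11 = -42; e = -43.2 − (-42) = -1.2
x=12: ŷ = 0.9 − 3.9·12 = -45.9; e = -49.1 − (-45.9) = -3.2
x=13: ŷ = 0.9 − 3.9·13 = -49.8; e = -47.2 − (-49.8) = 2.6
Signs: − − + + + − − − +
Runs: −×2, +×3, −×3, +×1 → 4

4 runs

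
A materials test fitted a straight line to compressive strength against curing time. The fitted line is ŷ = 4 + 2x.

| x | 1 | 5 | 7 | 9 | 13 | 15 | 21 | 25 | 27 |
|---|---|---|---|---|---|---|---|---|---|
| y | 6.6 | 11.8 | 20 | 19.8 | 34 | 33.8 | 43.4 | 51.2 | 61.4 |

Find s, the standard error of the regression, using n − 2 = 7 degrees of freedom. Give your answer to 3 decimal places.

s = 2.834

x=1: ŷ = 4 + 2·1 = 6; e = 6.6 − 6 = 0.6
x=5: ŷ = 4 + 2·5 = 14; e = 11.8 − 14 = -2.2
x=7: ŷ = 4 + 2·7 = 18; e = 20 − 18 = 2
x=9: ŷ = 4 + 2·9 = 22; e = 19.8 − 22 = -2.2
x=13: ŷ = 4 + 2·13 = 30; e = 34 − 30 = 4
x=15: ŷ = 4 + 2·15 = 34; e = 33.8 − 34 = -0.2
x=21: ŷ = 4 + 2·21 = 46; e = 43.4 − 46 = -2.6
x=25: ŷ = 4 + 2·25 = 54; e = 51.2 − 54 = -2.8
x=27: ŷ = 4 + 2·27 = 58; e = 61.4 − 58 = 3.4
SSE = 0.36 + 4.84 + 4 + 4.84 + 16 + 0.04 + 6.76 + 7.84 + 11.56 = 56.24
s = √(56.24/7) = √8.03429 ≈ 2.834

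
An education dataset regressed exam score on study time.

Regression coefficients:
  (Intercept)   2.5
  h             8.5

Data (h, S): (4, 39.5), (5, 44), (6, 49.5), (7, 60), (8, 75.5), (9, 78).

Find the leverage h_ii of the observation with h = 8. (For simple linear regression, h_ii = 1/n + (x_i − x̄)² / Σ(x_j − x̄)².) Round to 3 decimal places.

h = 0.295

h̄ = (4 + 5 + 6 + 7 + 8 + 9)/6 = 6.5
Σ(h − h̄)² = 6.25 + 2.25 + 0.25 + 0.25 + 2.25 + 6.25 = 17.5
h = 1/6 + (1.5)²/17.5 = 0.166667 + 0.128571 = 0.295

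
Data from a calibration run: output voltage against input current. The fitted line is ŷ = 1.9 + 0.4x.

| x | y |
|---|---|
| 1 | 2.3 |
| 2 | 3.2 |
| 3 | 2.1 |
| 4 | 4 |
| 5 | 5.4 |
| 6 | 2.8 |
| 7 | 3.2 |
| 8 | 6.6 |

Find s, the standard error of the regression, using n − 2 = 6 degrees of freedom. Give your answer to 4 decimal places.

s = 1.3229

x=1: ŷ = 1.9 + 0.4·1 = 2.3; e = 2.3 − 2.3 = 0
x=2: ŷ = 1.9 + 0.4·2 = 2.7; e = 3.2 − 2.7 = 0.5
x=3: ŷ = 1.9 + 0.4·3 = 3.1; e = 2.1 − 3.1 = -1
x=4: ŷ = 1.9 + 0.4·4 = 3.5; e = 4 − 3.5 = 0.5
x=5: ŷ = 1.9 + 0.4·5 = 3.9; e = 5.4 − 3.9 = 1.5
x=6: ŷ = 1.9 + 0.4·6 = 4.3; e = 2.8 − 4.3 = -1.5
x=7: ŷ = 1.9 + 0.4·7 = 4.7; e = 3.2 − 4.7 = -1.5
x=8: ŷ = 1.9 + 0.4·8 = 5.1; e = 6.6 − 5.1 = 1.5
SSE = 0 + 0.25 + 1 + 0.25 + 2.25 + 2.25 + 2.25 + 2.25 = 10.5
s = √(10.5/6) = √1.75 ≈ 1.3229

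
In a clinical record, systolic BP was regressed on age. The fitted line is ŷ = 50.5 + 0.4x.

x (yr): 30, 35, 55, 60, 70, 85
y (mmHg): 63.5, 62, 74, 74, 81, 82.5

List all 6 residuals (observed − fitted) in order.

x=30: ŷ = 50.5 + 0.4·30 = 62.5; r = 63.5 − 62.5 = 1
x=35: ŷ = 50.5 + 0.4·35 = 64.5; r = 62 − 64.5 = -2.5
x=55: ŷ = 50.5 + 0.4·55 = 72.5; r = 74 − 72.5 = 1.5
x=60: ŷ = 50.5 + 0.4·60 = 74.5; r = 74 − 74.5 = -0.5
x=70: ŷ = 50.5 + 0.4·70 = 78.5; r = 81 − 78.5 = 2.5
x=85: ŷ = 50.5 + 0.4·85 = 84.5; r = 82.5 − 84.5 = -2

1, -2.5, 1.5, -0.5, 2.5, -2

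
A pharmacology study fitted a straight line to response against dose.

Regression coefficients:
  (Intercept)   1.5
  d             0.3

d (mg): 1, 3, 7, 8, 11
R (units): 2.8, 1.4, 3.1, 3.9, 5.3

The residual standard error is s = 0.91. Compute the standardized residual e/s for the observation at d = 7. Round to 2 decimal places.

-0.55

R̂ = 1.5 + 0.3·7 = 3.6
e = 3.1 − 3.6 = -0.5
e/s = -0.5 / 0.91 = -0.55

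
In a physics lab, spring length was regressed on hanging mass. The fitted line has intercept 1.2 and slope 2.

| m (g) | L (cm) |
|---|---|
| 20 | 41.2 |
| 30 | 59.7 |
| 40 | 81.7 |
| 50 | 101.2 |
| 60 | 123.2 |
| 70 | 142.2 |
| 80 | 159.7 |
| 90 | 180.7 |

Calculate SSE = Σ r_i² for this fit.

SSE = 10

m=20: ŷ = 1.2 + 2·20 = 41.2; r = 41.2 − 41.2 = 0
m=30: ŷ = 1.2 + 2·30 = 61.2; r = 59.7 − 61.2 = -1.5
m=40: ŷ = 1.2 + 2·40 = 81.2; r = 81.7 − 81.2 = 0.5
m=50: ŷ = 1.2 + 2·50 = 101.2; r = 101.2 − 101.2 = 0
m=60: ŷ = 1.2 + 2·60 = 121.2; r = 123.2 − 121.2 = 2
m=70: ŷ = 1.2 + 2·70 = 141.2; r = 142.2 − 141.2 = 1
m=80: ŷ = 1.2 + 2·80 = 161.2; r = 159.7 − 161.2 = -1.5
m=90: ŷ = 1.2 + 2·90 = 181.2; r = 180.7 − 181.2 = -0.5
SSE = 0 + 2.25 + 0.25 + 0 + 4 + 1 + 2.25 + 0.25 = 10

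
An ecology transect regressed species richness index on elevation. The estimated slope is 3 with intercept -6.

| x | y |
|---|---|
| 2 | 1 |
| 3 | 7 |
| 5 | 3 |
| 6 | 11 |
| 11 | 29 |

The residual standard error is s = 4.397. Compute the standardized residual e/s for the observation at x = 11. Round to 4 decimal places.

0.4549

ŷ = -6 + 3·11 = 27
e = 29 − 27 = 2
e/s = 2 / 4.397 = 0.4549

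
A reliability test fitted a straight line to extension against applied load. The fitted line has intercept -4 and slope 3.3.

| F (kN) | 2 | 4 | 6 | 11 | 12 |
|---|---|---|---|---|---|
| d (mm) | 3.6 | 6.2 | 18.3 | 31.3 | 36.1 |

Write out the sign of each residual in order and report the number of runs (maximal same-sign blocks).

5 runs

F=2: ŷ = -4 + 3.3·2 = 2.6; e = 3.6 − 2.6 = 1
F=4: ŷ = -4 + 3.3·4 = 9.2; e = 6.2 − 9.2 = -3
F=6: ŷ = -4 + 3.3·6 = 15.8; e = 18.3 − 15.8 = 2.5
F=11: ŷ = -4 + 3.3·11 = 32.3; e = 31.3 − 32.3 = -1
F=12: ŷ = -4 + 3.3·12 = 35.6; e = 36.1 − 35.6 = 0.5
Signs: + − + − +
Runs: +×1, −×1, +×1, −×1, +×1 → 5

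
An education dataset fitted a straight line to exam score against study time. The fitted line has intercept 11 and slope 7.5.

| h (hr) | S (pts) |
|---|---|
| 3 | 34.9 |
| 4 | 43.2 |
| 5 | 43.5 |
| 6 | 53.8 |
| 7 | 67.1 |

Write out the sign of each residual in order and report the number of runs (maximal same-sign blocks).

3 runs

h=3: ŷ = 11 + 7.5·3 = 33.5; e = 34.9 − 33.5 = 1.4
h=4: ŷ = 11 + 7.5·4 = 41; e = 43.2 − 41 = 2.2
h=5: ŷ = 11 + 7.5·5 = 48.5; e = 43.5 − 48.5 = -5
h=6: ŷ = 11 + 7.5·6 = 56; e = 53.8 − 56 = -2.2
h=7: ŷ = 11 + 7.5·7 = 63.5; e = 67.1 − 63.5 = 3.6
Signs: + + − − +
Runs: +×2, −×2, +×1 → 3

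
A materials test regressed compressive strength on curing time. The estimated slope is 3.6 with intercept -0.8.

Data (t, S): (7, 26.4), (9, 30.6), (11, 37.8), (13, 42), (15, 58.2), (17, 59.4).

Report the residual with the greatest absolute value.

r = 5

t=7: Ŝ = -0.8 + 3.6·7 = 24.4; r = 26.4 − 24.4 = 2
t=9: Ŝ = -0.8 + 3.6·9 = 31.6; r = 30.6 − 31.6 = -1
t=11: Ŝ = -0.8 + 3.6·11 = 38.8; r = 37.8 − 38.8 = -1
t=13: Ŝ = -0.8 + 3.6·13 = 46; r = 42 − 46 = -4
t=15: Ŝ = -0.8 + 3.6·15 = 53.2; r = 58.2 − 53.2 = 5
t=17: Ŝ = -0.8 + 3.6·17 = 60.4; r = 59.4 − 60.4 = -1
Largest |r| is 5 at t = 15, residual 5.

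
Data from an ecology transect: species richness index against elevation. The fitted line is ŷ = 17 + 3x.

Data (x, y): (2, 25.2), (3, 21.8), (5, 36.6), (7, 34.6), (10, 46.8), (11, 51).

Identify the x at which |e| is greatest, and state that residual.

x=2: ŷ = 17 + 3·2 = 23; e = 25.2 − 23 = 2.2
x=3: ŷ = 17 + 3·3 = 26; e = 21.8 − 26 = -4.2
x=5: ŷ = 17 + 3·5 = 32; e = 36.6 − 32 = 4.6
x=7: ŷ = 17 + 3·7 = 38; e = 34.6 − 38 = -3.4
x=10: ŷ = 17 + 3·10 = 47; e = 46.8 − 47 = -0.2
x=11: ŷ = 17 + 3·11 = 50; e = 51 − 50 = 1
Largest |e| is 4.6 at x = 5, residual 4.6.

x = 5, e = 4.6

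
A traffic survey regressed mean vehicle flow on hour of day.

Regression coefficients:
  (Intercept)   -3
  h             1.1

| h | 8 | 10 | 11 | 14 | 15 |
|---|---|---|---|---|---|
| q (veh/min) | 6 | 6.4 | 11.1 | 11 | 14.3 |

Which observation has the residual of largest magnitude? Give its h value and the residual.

h = 11, r = 2

h=8: q̂ = -3 + 1.1·8 = 5.8; r = 6 − 5.8 = 0.2
h=10: q̂ = -3 + 1.1·10 = 8; r = 6.4 − 8 = -1.6
h=11: q̂ = -3 + 1.1·11 = 9.1; r = 11.1 − 9.1 = 2
h=14: q̂ = -3 + 1.1·14 = 12.4; r = 11 − 12.4 = -1.4
h=15: q̂ = -3 + 1.1·15 = 13.5; r = 14.3 − 13.5 = 0.8
Largest |r| is 2 at h = 11, residual 2.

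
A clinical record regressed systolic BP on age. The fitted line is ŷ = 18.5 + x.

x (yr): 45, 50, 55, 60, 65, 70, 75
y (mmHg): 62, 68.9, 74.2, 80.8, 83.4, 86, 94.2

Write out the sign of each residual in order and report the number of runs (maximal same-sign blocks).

x=45: ŷ = 18.5 + 45 = 63.5; r = 62 − 63.5 = -1.5
x=50: ŷ = 18.5 + 50 = 68.5; r = 68.9 − 68.5 = 0.4
x=55: ŷ = 18.5 + 55 = 73.5; r = 74.2 − 73.5 = 0.7
x=60: ŷ = 18.5 + 60 = 78.5; r = 80.8 − 78.5 = 2.3
x=65: ŷ = 18.5 + 65 = 83.5; r = 83.4 − 83.5 = -0.1
x=70: ŷ = 18.5 + 70 = 88.5; r = 86 − 88.5 = -2.5
x=75: ŷ = 18.5 + 75 = 93.5; r = 94.2 − 93.5 = 0.7
Signs: − + + + − − +
Runs: −×1, +×3, −×2, +×1 → 4

4 runs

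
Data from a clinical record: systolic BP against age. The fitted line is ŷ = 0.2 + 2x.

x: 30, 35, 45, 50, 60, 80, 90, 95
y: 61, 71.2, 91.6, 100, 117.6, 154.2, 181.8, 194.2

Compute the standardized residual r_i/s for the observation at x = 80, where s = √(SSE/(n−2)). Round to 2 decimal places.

x=30: ŷ = 0.2 + 2·30 = 60.2; r = 61 − 60.2 = 0.8
x=35: ŷ = 0.2 + 2·35 = 70.2; r = 71.2 − 70.2 = 1
x=45: ŷ = 0.2 + 2·45 = 90.2; r = 91.6 − 90.2 = 1.4
x=50: ŷ = 0.2 + 2·50 = 100.2; r = 100 − 100.2 = -0.2
x=60: ŷ = 0.2 + 2·60 = 120.2; r = 117.6 − 120.2 = -2.6
x=80: ŷ = 0.2 + 2·80 = 160.2; r = 154.2 − 160.2 = -6
x=90: ŷ = 0.2 + 2·90 = 180.2; r = 181.8 − 180.2 = 1.6
x=95: ŷ = 0.2 + 2·95 = 190.2; r = 194.2 − 190.2 = 4
SSE = 0.64 + 1 + 1.96 + 0.04 + 6.76 + 36 + 2.56 + 16 = 64.96
s = √(64.96/6) = 3.29039
r/s = -6 / 3.29039 = -1.82

-1.82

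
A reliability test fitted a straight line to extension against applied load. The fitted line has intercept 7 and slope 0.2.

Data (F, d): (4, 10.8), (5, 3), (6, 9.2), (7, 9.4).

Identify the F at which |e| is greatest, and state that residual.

F = 5, e = -5

F=4: d̂ = 7 + 0.2·4 = 7.8; e = 10.8 − 7.8 = 3
F=5: d̂ = 7 + 0.2·5 = 8; e = 3 − 8 = -5
F=6: d̂ = 7 + 0.2·6 = 8.2; e = 9.2 − 8.2 = 1
F=7: d̂ = 7 + 0.2·7 = 8.4; e = 9.4 − 8.4 = 1
Largest |e| is 5 at F = 5, residual -5.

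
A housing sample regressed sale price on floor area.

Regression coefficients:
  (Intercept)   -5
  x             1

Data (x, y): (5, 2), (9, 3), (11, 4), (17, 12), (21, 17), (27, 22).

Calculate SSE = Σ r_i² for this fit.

x=5: ŷ = -5 + 5 = 0; r = 2 − 0 = 2
x=9: ŷ = -5 + 9 = 4; r = 3 − 4 = -1
x=11: ŷ = -5 + 11 = 6; r = 4 − 6 = -2
x=17: ŷ = -5 + 17 = 12; r = 12 − 12 = 0
x=21: ŷ = -5 + 21 = 16; r = 17 − 16 = 1
x=27: ŷ = -5 + 27 = 22; r = 22 − 22 = 0
SSE = 4 + 1 + 4 + 0 + 1 + 0 = 10

SSE = 10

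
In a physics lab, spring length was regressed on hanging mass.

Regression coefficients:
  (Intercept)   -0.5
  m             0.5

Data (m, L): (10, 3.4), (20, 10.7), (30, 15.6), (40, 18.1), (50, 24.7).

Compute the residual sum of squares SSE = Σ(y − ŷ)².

SSE = 5.86

m=10: L̂ = -0.5 + 0.5·10 = 4.5; r = 3.4 − 4.5 = -1.1
m=20: L̂ = -0.5 + 0.5·20 = 9.5; r = 10.7 − 9.5 = 1.2
m=30: L̂ = -0.5 + 0.5·30 = 14.5; r = 15.6 − 14.5 = 1.1
m=40: L̂ = -0.5 + 0.5·40 = 19.5; r = 18.1 − 19.5 = -1.4
m=50: L̂ = -0.5 + 0.5·50 = 24.5; r = 24.7 − 24.5 = 0.2
SSE = 1.21 + 1.44 + 1.21 + 1.96 + 0.04 = 5.86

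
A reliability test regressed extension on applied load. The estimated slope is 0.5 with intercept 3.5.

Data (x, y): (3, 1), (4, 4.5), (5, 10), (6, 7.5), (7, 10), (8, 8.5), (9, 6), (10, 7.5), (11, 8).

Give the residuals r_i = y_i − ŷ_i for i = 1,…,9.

-4, -1, 4, 1, 3, 1, -2, -1, -1

x=3: ŷ = 3.5 + 0.5·3 = 5; r = 1 − 5 = -4
x=4: ŷ = 3.5 + 0.5·4 = 5.5; r = 4.5 − 5.5 = -1
x=5: ŷ = 3.5 + 0.5·5 = 6; r = 10 − 6 = 4
x=6: ŷ = 3.5 + 0.5·6 = 6.5; r = 7.5 − 6.5 = 1
x=7: ŷ = 3.5 + 0.5·7 = 7; r = 10 − 7 = 3
x=8: ŷ = 3.5 + 0.5·8 = 7.5; r = 8.5 − 7.5 = 1
x=9: ŷ = 3.5 + 0.5·9 = 8; r = 6 − 8 = -2
x=10: ŷ = 3.5 + 0.5·10 = 8.5; r = 7.5 − 8.5 = -1
x=11: ŷ = 3.5 + 0.5·11 = 9; r = 8 − 9 = -1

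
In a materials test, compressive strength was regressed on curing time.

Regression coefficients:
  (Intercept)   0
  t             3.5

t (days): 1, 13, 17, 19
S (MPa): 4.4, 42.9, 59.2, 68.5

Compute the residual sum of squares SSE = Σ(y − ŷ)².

t=1: Ŝ = 3.5·1 = 3.5; r = 4.4 − 3.5 = 0.9
t=13: Ŝ = 3.5·13 = 45.5; r = 42.9 − 45.5 = -2.6
t=17: Ŝ = 3.5·17 = 59.5; r = 59.2 − 59.5 = -0.3
t=19: Ŝ = 3.5·19 = 66.5; r = 68.5 − 66.5 = 2
SSE = 0.81 + 6.76 + 0.09 + 4 = 11.66

SSE = 11.66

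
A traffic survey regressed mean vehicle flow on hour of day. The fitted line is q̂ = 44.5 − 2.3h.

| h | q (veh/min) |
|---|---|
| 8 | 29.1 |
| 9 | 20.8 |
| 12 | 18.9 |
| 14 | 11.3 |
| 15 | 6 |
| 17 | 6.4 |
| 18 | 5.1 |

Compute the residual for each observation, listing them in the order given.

h=8: q̂ = 44.5 − 2.3·8 = 26.1; r = 29.1 − 26.1 = 3
h=9: q̂ = 44.5 − 2.3·9 = 23.8; r = 20.8 − 23.8 = -3
h=12: q̂ = 44.5 − 2.3·12 = 16.9; r = 18.9 − 16.9 = 2
h=14: q̂ = 44.5 − 2.3·14 = 12.3; r = 11.3 − 12.3 = -1
h=15: q̂ = 44.5 − 2.3·15 = 10; r = 6 − 10 = -4
h=17: q̂ = 44.5 − 2.3·17 = 5.4; r = 6.4 − 5.4 = 1
h=18: q̂ = 44.5 − 2.3·18 = 3.1; r = 5.1 − 3.1 = 2

3, -3, 2, -1, -4, 1, 2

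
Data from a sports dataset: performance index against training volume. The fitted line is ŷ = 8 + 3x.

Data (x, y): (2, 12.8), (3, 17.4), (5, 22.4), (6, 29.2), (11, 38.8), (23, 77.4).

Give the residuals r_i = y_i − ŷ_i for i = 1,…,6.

-1.2, 0.4, -0.6, 3.2, -2.2, 0.4

x=2: ŷ = 8 + 3·2 = 14; r = 12.8 − 14 = -1.2
x=3: ŷ = 8 + 3·3 = 17; r = 17.4 − 17 = 0.4
x=5: ŷ = 8 + 3·5 = 23; r = 22.4 − 23 = -0.6
x=6: ŷ = 8 + 3·6 = 26; r = 29.2 − 26 = 3.2
x=11: ŷ = 8 + 3·11 = 41; r = 38.8 − 41 = -2.2
x=23: ŷ = 8 + 3·23 = 77; r = 77.4 − 77 = 0.4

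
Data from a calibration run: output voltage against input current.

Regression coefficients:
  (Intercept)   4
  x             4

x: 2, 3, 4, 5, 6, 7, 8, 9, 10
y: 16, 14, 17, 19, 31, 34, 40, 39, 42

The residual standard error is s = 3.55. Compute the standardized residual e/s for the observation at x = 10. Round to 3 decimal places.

ŷ = 4 + 4·10 = 44
e = 42 − 44 = -2
e/s = -2 / 3.55 = -0.563

-0.563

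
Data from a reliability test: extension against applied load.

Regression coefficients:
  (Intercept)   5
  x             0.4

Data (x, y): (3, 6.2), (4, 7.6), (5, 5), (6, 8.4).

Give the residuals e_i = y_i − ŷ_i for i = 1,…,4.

0, 1, -2, 1

x=3: ŷ = 5 + 0.4·3 = 6.2; e = 6.2 − 6.2 = 0
x=4: ŷ = 5 + 0.4·4 = 6.6; e = 7.6 − 6.6 = 1
x=5: ŷ = 5 + 0.4·5 = 7; e = 5 − 7 = -2
x=6: ŷ = 5 + 0.4·6 = 7.4; e = 8.4 − 7.4 = 1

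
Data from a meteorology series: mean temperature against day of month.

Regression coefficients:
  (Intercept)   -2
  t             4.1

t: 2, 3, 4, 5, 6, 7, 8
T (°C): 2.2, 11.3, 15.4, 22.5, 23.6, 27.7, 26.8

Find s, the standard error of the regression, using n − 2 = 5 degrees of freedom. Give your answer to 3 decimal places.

s = 3.225

t=2: ŷ = -2 + 4.1·2 = 6.2; r = 2.2 − 6.2 = -4
t=3: ŷ = -2 + 4.1·3 = 10.3; r = 11.3 − 10.3 = 1
t=4: ŷ = -2 + 4.1·4 = 14.4; r = 15.4 − 14.4 = 1
t=5: ŷ = -2 + 4.1·5 = 18.5; r = 22.5 − 18.5 = 4
t=6: ŷ = -2 + 4.1·6 = 22.6; r = 23.6 − 22.6 = 1
t=7: ŷ = -2 + 4.1·7 = 26.7; r = 27.7 − 26.7 = 1
t=8: ŷ = -2 + 4.1·8 = 30.8; r = 26.8 − 30.8 = -4
SSE = 16 + 1 + 1 + 16 + 1 + 1 + 16 = 52
s = √(52/5) = √10.4 ≈ 3.225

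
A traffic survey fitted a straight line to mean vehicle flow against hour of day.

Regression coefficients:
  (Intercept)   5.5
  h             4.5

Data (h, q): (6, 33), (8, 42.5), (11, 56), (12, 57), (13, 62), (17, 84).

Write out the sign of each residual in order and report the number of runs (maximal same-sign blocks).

3 runs

h=6: q̂ = 5.5 + 4.5·6 = 32.5; r = 33 − 32.5 = 0.5
h=8: q̂ = 5.5 + 4.5·8 = 41.5; r = 42.5 − 41.5 = 1
h=11: q̂ = 5.5 + 4.5·11 = 55; r = 56 − 55 = 1
h=12: q̂ = 5.5 + 4.5·12 = 59.5; r = 57 − 59.5 = -2.5
h=13: q̂ = 5.5 + 4.5·13 = 64; r = 62 − 64 = -2
h=17: q̂ = 5.5 + 4.5·17 = 82; r = 84 − 82 = 2
Signs: + + + − − +
Runs: +×3, −×2, +×1 → 3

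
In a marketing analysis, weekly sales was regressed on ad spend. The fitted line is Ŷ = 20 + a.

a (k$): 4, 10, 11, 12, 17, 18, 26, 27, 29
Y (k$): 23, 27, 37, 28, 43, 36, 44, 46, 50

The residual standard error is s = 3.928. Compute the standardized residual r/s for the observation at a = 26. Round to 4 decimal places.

-0.5092

Ŷ = 20 + 26 = 46
r = 44 − 46 = -2
r/s = -2 / 3.928 = -0.5092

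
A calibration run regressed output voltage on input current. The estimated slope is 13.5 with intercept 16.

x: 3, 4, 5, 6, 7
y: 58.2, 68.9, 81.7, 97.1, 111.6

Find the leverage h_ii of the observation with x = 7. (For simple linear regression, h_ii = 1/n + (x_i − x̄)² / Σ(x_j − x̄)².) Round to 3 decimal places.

x̄ = (3 + 4 + 5 + 6 + 7)/5 = 5
Σ(x − x̄)² = 4 + 1 + 0 + 1 + 4 = 10
h = 1/5 + (2)²/10 = 0.2 + 0.4 = 0.600

h = 0.600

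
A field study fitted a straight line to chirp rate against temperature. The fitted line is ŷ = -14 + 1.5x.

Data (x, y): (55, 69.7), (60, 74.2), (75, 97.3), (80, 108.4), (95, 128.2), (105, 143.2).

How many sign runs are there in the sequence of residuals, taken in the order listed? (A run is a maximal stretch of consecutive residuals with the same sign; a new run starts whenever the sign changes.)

x=55: ŷ = -14 + 1.5·55 = 68.5; r = 69.7 − 68.5 = 1.2
x=60: ŷ = -14 + 1.5·60 = 76; r = 74.2 − 76 = -1.8
x=75: ŷ = -14 + 1.5·75 = 98.5; r = 97.3 − 98.5 = -1.2
x=80: ŷ = -14 + 1.5·80 = 106; r = 108.4 − 106 = 2.4
x=95: ŷ = -14 + 1.5·95 = 128.5; r = 128.2 − 128.5 = -0.3
x=105: ŷ = -14 + 1.5·105 = 143.5; r = 143.2 − 143.5 = -0.3
Signs: + − − + − −
Runs: +×1, −×2, +×1, −×2 → 4

4 runs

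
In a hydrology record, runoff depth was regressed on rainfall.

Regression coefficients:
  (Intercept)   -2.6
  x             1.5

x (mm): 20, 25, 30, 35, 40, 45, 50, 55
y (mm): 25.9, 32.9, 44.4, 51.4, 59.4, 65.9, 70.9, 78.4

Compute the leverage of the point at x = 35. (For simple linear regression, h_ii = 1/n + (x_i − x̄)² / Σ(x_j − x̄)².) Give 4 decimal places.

x̄ = (20 + 25 + 30 + 35 + 40 + 45 + 50 + 55)/8 = 37.5
Σ(x − x̄)² = 306.25 + 156.25 + 56.25 + 6.25 + 6.25 + 56.25 + 156.25 + 306.25 = 1050
h = 1/8 + (-2.5)²/1050 = 0.125 + 0.00595238 = 0.1310

h = 0.1310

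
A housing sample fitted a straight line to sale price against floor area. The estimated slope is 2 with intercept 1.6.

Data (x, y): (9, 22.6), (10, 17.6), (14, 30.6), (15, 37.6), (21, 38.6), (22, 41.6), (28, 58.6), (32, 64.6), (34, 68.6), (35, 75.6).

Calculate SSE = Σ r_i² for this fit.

x=9: ŷ = 1.6 + 2·9 = 19.6; r = 22.6 − 19.6 = 3
x=10: ŷ = 1.6 + 2·10 = 21.6; r = 17.6 − 21.6 = -4
x=14: ŷ = 1.6 + 2·14 = 29.6; r = 30.6 − 29.6 = 1
x=15: ŷ = 1.6 + 2·15 = 31.6; r = 37.6 − 31.6 = 6
x=21: ŷ = 1.6 + 2·21 = 43.6; r = 38.6 − 43.6 = -5
x=22: ŷ = 1.6 + 2·22 = 45.6; r = 41.6 − 45.6 = -4
x=28: ŷ = 1.6 + 2·28 = 57.6; r = 58.6 − 57.6 = 1
x=32: ŷ = 1.6 + 2·32 = 65.6; r = 64.6 − 65.6 = -1
x=34: ŷ = 1.6 + 2·34 = 69.6; r = 68.6 − 69.6 = -1
x=35: ŷ = 1.6 + 2·35 = 71.6; r = 75.6 − 71.6 = 4
SSE = 9 + 16 + 1 + 36 + 25 + 16 + 1 + 1 + 1 + 16 = 122

SSE = 122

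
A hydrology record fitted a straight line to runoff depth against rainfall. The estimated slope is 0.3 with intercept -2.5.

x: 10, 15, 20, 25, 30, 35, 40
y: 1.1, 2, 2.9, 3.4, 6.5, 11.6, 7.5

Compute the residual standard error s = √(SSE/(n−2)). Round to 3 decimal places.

x=10: ŷ = -2.5 + 0.3·10 = 0.5; r = 1.1 − 0.5 = 0.6
x=15: ŷ = -2.5 + 0.3·15 = 2; r = 2 − 2 = 0
x=20: ŷ = -2.5 + 0.3·20 = 3.5; r = 2.9 − 3.5 = -0.6
x=25: ŷ = -2.5 + 0.3·25 = 5; r = 3.4 − 5 = -1.6
x=30: ŷ = -2.5 + 0.3·30 = 6.5; r = 6.5 − 6.5 = 0
x=35: ŷ = -2.5 + 0.3·35 = 8; r = 11.6 − 8 = 3.6
x=40: ŷ = -2.5 + 0.3·40 = 9.5; r = 7.5 − 9.5 = -2
SSE = 0.36 + 0 + 0.36 + 2.56 + 0 + 12.96 + 4 = 20.24
s = √(20.24/5) = √4.048 ≈ 2.012

s = 2.012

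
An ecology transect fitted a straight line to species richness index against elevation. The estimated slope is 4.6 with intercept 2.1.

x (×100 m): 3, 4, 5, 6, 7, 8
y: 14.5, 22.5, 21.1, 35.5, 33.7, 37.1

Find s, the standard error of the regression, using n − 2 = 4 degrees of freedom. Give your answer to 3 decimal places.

x=3: ŷ = 2.1 + 4.6·3 = 15.9; e = 14.5 − 15.9 = -1.4
x=4: ŷ = 2.1 + 4.6·4 = 20.5; e = 22.5 − 20.5 = 2
x=5: ŷ = 2.1 + 4.6·5 = 25.1; e = 21.1 − 25.1 = -4
x=6: ŷ = 2.1 + 4.6·6 = 29.7; e = 35.5 − 29.7 = 5.8
x=7: ŷ = 2.1 + 4.6·7 = 34.3; e = 33.7 − 34.3 = -0.6
x=8: ŷ = 2.1 + 4.6·8 = 38.9; e = 37.1 − 38.9 = -1.8
SSE = 1.96 + 4 + 16 + 33.64 + 0.36 + 3.24 = 59.2
s = √(59.2/4) = √14.8 ≈ 3.847

s = 3.847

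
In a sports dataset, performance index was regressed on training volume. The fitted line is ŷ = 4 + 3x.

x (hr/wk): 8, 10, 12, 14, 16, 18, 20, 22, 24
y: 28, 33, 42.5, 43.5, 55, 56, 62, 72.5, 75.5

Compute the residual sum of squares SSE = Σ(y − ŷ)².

x=8: ŷ = 4 + 3·8 = 28; r = 28 − 28 = 0
x=10: ŷ = 4 + 3·10 = 34; r = 33 − 34 = -1
x=12: ŷ = 4 + 3·12 = 40; r = 42.5 − 40 = 2.5
x=14: ŷ = 4 + 3·14 = 46; r = 43.5 − 46 = -2.5
x=16: ŷ = 4 + 3·16 = 52; r = 55 − 52 = 3
x=18: ŷ = 4 + 3·18 = 58; r = 56 − 58 = -2
x=20: ŷ = 4 + 3·20 = 64; r = 62 − 64 = -2
x=22: ŷ = 4 + 3·22 = 70; r = 72.5 − 70 = 2.5
x=24: ŷ = 4 + 3·24 = 76; r = 75.5 − 76 = -0.5
SSE = 0 + 1 + 6.25 + 6.25 + 9 + 4 + 4 + 6.25 + 0.25 = 37

SSE = 37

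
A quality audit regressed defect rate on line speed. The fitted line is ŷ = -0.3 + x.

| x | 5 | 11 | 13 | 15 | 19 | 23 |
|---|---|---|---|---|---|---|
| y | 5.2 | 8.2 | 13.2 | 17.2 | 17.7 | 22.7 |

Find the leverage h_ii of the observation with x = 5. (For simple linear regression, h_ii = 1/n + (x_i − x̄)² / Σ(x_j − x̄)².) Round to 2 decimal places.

x̄ = (5 + 11 + 13 + 15 + 19 + 23)/6 = 14.3333
Σ(x − x̄)² = 87.1111 + 11.1111 + 1.77778 + 0.444444 + 21.7778 + 75.1111 = 197.333
h = 1/6 + (-9.33333)²/197.333 = 0.166667 + 0.441441 = 0.61

h = 0.61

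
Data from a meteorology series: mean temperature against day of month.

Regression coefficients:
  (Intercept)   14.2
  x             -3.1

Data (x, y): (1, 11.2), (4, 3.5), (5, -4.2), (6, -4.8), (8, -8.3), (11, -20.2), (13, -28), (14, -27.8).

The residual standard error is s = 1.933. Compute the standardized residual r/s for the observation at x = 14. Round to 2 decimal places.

0.72

ŷ = 14.2 − 3.1·14 = -29.2
r = -27.8 − (-29.2) = 1.4
r/s = 1.4 / 1.933 = 0.72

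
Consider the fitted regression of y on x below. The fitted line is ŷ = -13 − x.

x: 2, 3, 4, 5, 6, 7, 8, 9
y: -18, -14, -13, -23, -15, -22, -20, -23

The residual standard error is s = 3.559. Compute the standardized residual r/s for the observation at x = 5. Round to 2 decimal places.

-1.40

ŷ = -13 − 5 = -18
r = -23 − (-18) = -5
r/s = -5 / 3.559 = -1.40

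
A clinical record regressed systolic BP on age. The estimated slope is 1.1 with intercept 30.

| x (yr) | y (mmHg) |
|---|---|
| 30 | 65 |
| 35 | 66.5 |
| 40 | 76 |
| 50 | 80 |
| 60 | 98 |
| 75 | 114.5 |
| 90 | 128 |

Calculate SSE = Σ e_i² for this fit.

SSE = 46

x=30: ŷ = 30 + 1.1·30 = 63; e = 65 − 63 = 2
x=35: ŷ = 30 + 1.1·35 = 68.5; e = 66.5 − 68.5 = -2
x=40: ŷ = 30 + 1.1·40 = 74; e = 76 − 74 = 2
x=50: ŷ = 30 + 1.1·50 = 85; e = 80 − 85 = -5
x=60: ŷ = 30 + 1.1·60 = 96; e = 98 − 96 = 2
x=75: ŷ = 30 + 1.1·75 = 112.5; e = 114.5 − 112.5 = 2
x=90: ŷ = 30 + 1.1·90 = 129; e = 128 − 129 = -1
SSE = 4 + 4 + 4 + 25 + 4 + 4 + 1 = 46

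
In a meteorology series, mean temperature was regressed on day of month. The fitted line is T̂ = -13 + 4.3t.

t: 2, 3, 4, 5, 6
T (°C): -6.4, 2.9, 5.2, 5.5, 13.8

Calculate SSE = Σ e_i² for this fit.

SSE = 24

t=2: T̂ = -13 + 4.3·2 = -4.4; e = -6.4 − (-4.4) = -2
t=3: T̂ = -13 + 4.3·3 = -0.1; e = 2.9 − (-0.1) = 3
t=4: T̂ = -13 + 4.3·4 = 4.2; e = 5.2 − 4.2 = 1
t=5: T̂ = -13 + 4.3·5 = 8.5; e = 5.5 − 8.5 = -3
t=6: T̂ = -13 + 4.3·6 = 12.8; e = 13.8 − 12.8 = 1
SSE = 4 + 9 + 1 + 9 + 1 = 24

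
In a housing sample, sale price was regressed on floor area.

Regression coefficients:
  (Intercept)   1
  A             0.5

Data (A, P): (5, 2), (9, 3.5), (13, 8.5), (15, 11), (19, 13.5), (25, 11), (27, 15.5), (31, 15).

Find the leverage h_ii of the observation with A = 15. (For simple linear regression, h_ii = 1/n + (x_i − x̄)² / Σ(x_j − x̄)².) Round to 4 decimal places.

h = 0.1404

Ā = (5 + 9 + 13 + 15 + 19 + 25 + 27 + 31)/8 = 18
Σ(A − Ā)² = 169 + 81 + 25 + 9 + 1 + 49 + 81 + 169 = 584
h = 1/8 + (-3)²/584 = 0.125 + 0.015411 = 0.1404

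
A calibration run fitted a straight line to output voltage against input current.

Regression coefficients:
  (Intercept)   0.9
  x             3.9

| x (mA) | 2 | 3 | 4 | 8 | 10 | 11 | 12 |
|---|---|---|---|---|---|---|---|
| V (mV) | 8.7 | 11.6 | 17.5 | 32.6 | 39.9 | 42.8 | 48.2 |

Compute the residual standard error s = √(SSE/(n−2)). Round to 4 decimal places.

x=2: ŷ = 0.9 + 3.9·2 = 8.7; r = 8.7 − 8.7 = 0
x=3: ŷ = 0.9 + 3.9·3 = 12.6; r = 11.6 − 12.6 = -1
x=4: ŷ = 0.9 + 3.9·4 = 16.5; r = 17.5 − 16.5 = 1
x=8: ŷ = 0.9 + 3.9·8 = 32.1; r = 32.6 − 32.1 = 0.5
x=10: ŷ = 0.9 + 3.9·10 = 39.9; r = 39.9 − 39.9 = 0
x=11: ŷ = 0.9 + 3.9·11 = 43.8; r = 42.8 − 43.8 = -1
x=12: ŷ = 0.9 + 3.9·12 = 47.7; r = 48.2 − 47.7 = 0.5
SSE = 0 + 1 + 1 + 0.25 + 0 + 1 + 0.25 = 3.5
s = √(3.5/5) = √0.7 ≈ 0.8367

s = 0.8367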